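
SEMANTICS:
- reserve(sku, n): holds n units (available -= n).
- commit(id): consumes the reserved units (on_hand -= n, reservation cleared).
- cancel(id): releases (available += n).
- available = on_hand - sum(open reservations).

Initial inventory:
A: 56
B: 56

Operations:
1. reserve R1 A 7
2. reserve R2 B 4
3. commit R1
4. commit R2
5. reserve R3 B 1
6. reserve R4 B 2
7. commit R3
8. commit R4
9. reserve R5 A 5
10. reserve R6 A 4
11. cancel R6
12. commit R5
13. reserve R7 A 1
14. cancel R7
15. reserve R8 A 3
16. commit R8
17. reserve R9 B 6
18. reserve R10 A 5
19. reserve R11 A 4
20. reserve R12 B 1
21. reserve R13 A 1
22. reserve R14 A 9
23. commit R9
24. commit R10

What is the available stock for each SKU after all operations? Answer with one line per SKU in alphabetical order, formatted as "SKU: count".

Answer: A: 22
B: 42

Derivation:
Step 1: reserve R1 A 7 -> on_hand[A=56 B=56] avail[A=49 B=56] open={R1}
Step 2: reserve R2 B 4 -> on_hand[A=56 B=56] avail[A=49 B=52] open={R1,R2}
Step 3: commit R1 -> on_hand[A=49 B=56] avail[A=49 B=52] open={R2}
Step 4: commit R2 -> on_hand[A=49 B=52] avail[A=49 B=52] open={}
Step 5: reserve R3 B 1 -> on_hand[A=49 B=52] avail[A=49 B=51] open={R3}
Step 6: reserve R4 B 2 -> on_hand[A=49 B=52] avail[A=49 B=49] open={R3,R4}
Step 7: commit R3 -> on_hand[A=49 B=51] avail[A=49 B=49] open={R4}
Step 8: commit R4 -> on_hand[A=49 B=49] avail[A=49 B=49] open={}
Step 9: reserve R5 A 5 -> on_hand[A=49 B=49] avail[A=44 B=49] open={R5}
Step 10: reserve R6 A 4 -> on_hand[A=49 B=49] avail[A=40 B=49] open={R5,R6}
Step 11: cancel R6 -> on_hand[A=49 B=49] avail[A=44 B=49] open={R5}
Step 12: commit R5 -> on_hand[A=44 B=49] avail[A=44 B=49] open={}
Step 13: reserve R7 A 1 -> on_hand[A=44 B=49] avail[A=43 B=49] open={R7}
Step 14: cancel R7 -> on_hand[A=44 B=49] avail[A=44 B=49] open={}
Step 15: reserve R8 A 3 -> on_hand[A=44 B=49] avail[A=41 B=49] open={R8}
Step 16: commit R8 -> on_hand[A=41 B=49] avail[A=41 B=49] open={}
Step 17: reserve R9 B 6 -> on_hand[A=41 B=49] avail[A=41 B=43] open={R9}
Step 18: reserve R10 A 5 -> on_hand[A=41 B=49] avail[A=36 B=43] open={R10,R9}
Step 19: reserve R11 A 4 -> on_hand[A=41 B=49] avail[A=32 B=43] open={R10,R11,R9}
Step 20: reserve R12 B 1 -> on_hand[A=41 B=49] avail[A=32 B=42] open={R10,R11,R12,R9}
Step 21: reserve R13 A 1 -> on_hand[A=41 B=49] avail[A=31 B=42] open={R10,R11,R12,R13,R9}
Step 22: reserve R14 A 9 -> on_hand[A=41 B=49] avail[A=22 B=42] open={R10,R11,R12,R13,R14,R9}
Step 23: commit R9 -> on_hand[A=41 B=43] avail[A=22 B=42] open={R10,R11,R12,R13,R14}
Step 24: commit R10 -> on_hand[A=36 B=43] avail[A=22 B=42] open={R11,R12,R13,R14}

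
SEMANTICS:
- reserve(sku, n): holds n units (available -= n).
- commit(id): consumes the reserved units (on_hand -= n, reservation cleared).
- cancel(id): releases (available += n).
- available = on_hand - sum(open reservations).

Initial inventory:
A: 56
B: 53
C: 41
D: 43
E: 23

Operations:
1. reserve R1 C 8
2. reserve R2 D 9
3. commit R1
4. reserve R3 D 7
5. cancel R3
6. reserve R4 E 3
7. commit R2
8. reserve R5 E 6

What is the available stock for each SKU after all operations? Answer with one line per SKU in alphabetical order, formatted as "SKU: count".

Step 1: reserve R1 C 8 -> on_hand[A=56 B=53 C=41 D=43 E=23] avail[A=56 B=53 C=33 D=43 E=23] open={R1}
Step 2: reserve R2 D 9 -> on_hand[A=56 B=53 C=41 D=43 E=23] avail[A=56 B=53 C=33 D=34 E=23] open={R1,R2}
Step 3: commit R1 -> on_hand[A=56 B=53 C=33 D=43 E=23] avail[A=56 B=53 C=33 D=34 E=23] open={R2}
Step 4: reserve R3 D 7 -> on_hand[A=56 B=53 C=33 D=43 E=23] avail[A=56 B=53 C=33 D=27 E=23] open={R2,R3}
Step 5: cancel R3 -> on_hand[A=56 B=53 C=33 D=43 E=23] avail[A=56 B=53 C=33 D=34 E=23] open={R2}
Step 6: reserve R4 E 3 -> on_hand[A=56 B=53 C=33 D=43 E=23] avail[A=56 B=53 C=33 D=34 E=20] open={R2,R4}
Step 7: commit R2 -> on_hand[A=56 B=53 C=33 D=34 E=23] avail[A=56 B=53 C=33 D=34 E=20] open={R4}
Step 8: reserve R5 E 6 -> on_hand[A=56 B=53 C=33 D=34 E=23] avail[A=56 B=53 C=33 D=34 E=14] open={R4,R5}

Answer: A: 56
B: 53
C: 33
D: 34
E: 14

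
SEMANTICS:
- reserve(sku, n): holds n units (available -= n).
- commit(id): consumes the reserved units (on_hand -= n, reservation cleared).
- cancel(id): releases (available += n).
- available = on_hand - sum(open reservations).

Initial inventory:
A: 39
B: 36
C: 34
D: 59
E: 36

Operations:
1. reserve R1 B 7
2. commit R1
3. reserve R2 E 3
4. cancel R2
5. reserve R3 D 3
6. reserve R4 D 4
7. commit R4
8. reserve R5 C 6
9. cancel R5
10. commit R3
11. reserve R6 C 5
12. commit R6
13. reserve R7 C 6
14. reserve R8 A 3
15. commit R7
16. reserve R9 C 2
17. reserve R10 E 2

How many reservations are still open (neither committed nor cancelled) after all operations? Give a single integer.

Step 1: reserve R1 B 7 -> on_hand[A=39 B=36 C=34 D=59 E=36] avail[A=39 B=29 C=34 D=59 E=36] open={R1}
Step 2: commit R1 -> on_hand[A=39 B=29 C=34 D=59 E=36] avail[A=39 B=29 C=34 D=59 E=36] open={}
Step 3: reserve R2 E 3 -> on_hand[A=39 B=29 C=34 D=59 E=36] avail[A=39 B=29 C=34 D=59 E=33] open={R2}
Step 4: cancel R2 -> on_hand[A=39 B=29 C=34 D=59 E=36] avail[A=39 B=29 C=34 D=59 E=36] open={}
Step 5: reserve R3 D 3 -> on_hand[A=39 B=29 C=34 D=59 E=36] avail[A=39 B=29 C=34 D=56 E=36] open={R3}
Step 6: reserve R4 D 4 -> on_hand[A=39 B=29 C=34 D=59 E=36] avail[A=39 B=29 C=34 D=52 E=36] open={R3,R4}
Step 7: commit R4 -> on_hand[A=39 B=29 C=34 D=55 E=36] avail[A=39 B=29 C=34 D=52 E=36] open={R3}
Step 8: reserve R5 C 6 -> on_hand[A=39 B=29 C=34 D=55 E=36] avail[A=39 B=29 C=28 D=52 E=36] open={R3,R5}
Step 9: cancel R5 -> on_hand[A=39 B=29 C=34 D=55 E=36] avail[A=39 B=29 C=34 D=52 E=36] open={R3}
Step 10: commit R3 -> on_hand[A=39 B=29 C=34 D=52 E=36] avail[A=39 B=29 C=34 D=52 E=36] open={}
Step 11: reserve R6 C 5 -> on_hand[A=39 B=29 C=34 D=52 E=36] avail[A=39 B=29 C=29 D=52 E=36] open={R6}
Step 12: commit R6 -> on_hand[A=39 B=29 C=29 D=52 E=36] avail[A=39 B=29 C=29 D=52 E=36] open={}
Step 13: reserve R7 C 6 -> on_hand[A=39 B=29 C=29 D=52 E=36] avail[A=39 B=29 C=23 D=52 E=36] open={R7}
Step 14: reserve R8 A 3 -> on_hand[A=39 B=29 C=29 D=52 E=36] avail[A=36 B=29 C=23 D=52 E=36] open={R7,R8}
Step 15: commit R7 -> on_hand[A=39 B=29 C=23 D=52 E=36] avail[A=36 B=29 C=23 D=52 E=36] open={R8}
Step 16: reserve R9 C 2 -> on_hand[A=39 B=29 C=23 D=52 E=36] avail[A=36 B=29 C=21 D=52 E=36] open={R8,R9}
Step 17: reserve R10 E 2 -> on_hand[A=39 B=29 C=23 D=52 E=36] avail[A=36 B=29 C=21 D=52 E=34] open={R10,R8,R9}
Open reservations: ['R10', 'R8', 'R9'] -> 3

Answer: 3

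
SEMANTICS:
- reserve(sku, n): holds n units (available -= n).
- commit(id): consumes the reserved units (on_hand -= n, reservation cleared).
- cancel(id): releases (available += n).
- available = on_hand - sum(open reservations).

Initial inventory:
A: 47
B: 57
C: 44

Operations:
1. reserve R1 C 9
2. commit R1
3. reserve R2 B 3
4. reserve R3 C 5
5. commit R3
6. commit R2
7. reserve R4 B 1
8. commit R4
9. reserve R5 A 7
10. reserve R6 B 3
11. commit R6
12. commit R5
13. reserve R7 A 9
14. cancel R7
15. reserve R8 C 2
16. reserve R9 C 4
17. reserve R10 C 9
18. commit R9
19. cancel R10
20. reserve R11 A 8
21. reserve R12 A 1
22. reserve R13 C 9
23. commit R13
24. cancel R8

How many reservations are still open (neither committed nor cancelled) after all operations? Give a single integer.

Step 1: reserve R1 C 9 -> on_hand[A=47 B=57 C=44] avail[A=47 B=57 C=35] open={R1}
Step 2: commit R1 -> on_hand[A=47 B=57 C=35] avail[A=47 B=57 C=35] open={}
Step 3: reserve R2 B 3 -> on_hand[A=47 B=57 C=35] avail[A=47 B=54 C=35] open={R2}
Step 4: reserve R3 C 5 -> on_hand[A=47 B=57 C=35] avail[A=47 B=54 C=30] open={R2,R3}
Step 5: commit R3 -> on_hand[A=47 B=57 C=30] avail[A=47 B=54 C=30] open={R2}
Step 6: commit R2 -> on_hand[A=47 B=54 C=30] avail[A=47 B=54 C=30] open={}
Step 7: reserve R4 B 1 -> on_hand[A=47 B=54 C=30] avail[A=47 B=53 C=30] open={R4}
Step 8: commit R4 -> on_hand[A=47 B=53 C=30] avail[A=47 B=53 C=30] open={}
Step 9: reserve R5 A 7 -> on_hand[A=47 B=53 C=30] avail[A=40 B=53 C=30] open={R5}
Step 10: reserve R6 B 3 -> on_hand[A=47 B=53 C=30] avail[A=40 B=50 C=30] open={R5,R6}
Step 11: commit R6 -> on_hand[A=47 B=50 C=30] avail[A=40 B=50 C=30] open={R5}
Step 12: commit R5 -> on_hand[A=40 B=50 C=30] avail[A=40 B=50 C=30] open={}
Step 13: reserve R7 A 9 -> on_hand[A=40 B=50 C=30] avail[A=31 B=50 C=30] open={R7}
Step 14: cancel R7 -> on_hand[A=40 B=50 C=30] avail[A=40 B=50 C=30] open={}
Step 15: reserve R8 C 2 -> on_hand[A=40 B=50 C=30] avail[A=40 B=50 C=28] open={R8}
Step 16: reserve R9 C 4 -> on_hand[A=40 B=50 C=30] avail[A=40 B=50 C=24] open={R8,R9}
Step 17: reserve R10 C 9 -> on_hand[A=40 B=50 C=30] avail[A=40 B=50 C=15] open={R10,R8,R9}
Step 18: commit R9 -> on_hand[A=40 B=50 C=26] avail[A=40 B=50 C=15] open={R10,R8}
Step 19: cancel R10 -> on_hand[A=40 B=50 C=26] avail[A=40 B=50 C=24] open={R8}
Step 20: reserve R11 A 8 -> on_hand[A=40 B=50 C=26] avail[A=32 B=50 C=24] open={R11,R8}
Step 21: reserve R12 A 1 -> on_hand[A=40 B=50 C=26] avail[A=31 B=50 C=24] open={R11,R12,R8}
Step 22: reserve R13 C 9 -> on_hand[A=40 B=50 C=26] avail[A=31 B=50 C=15] open={R11,R12,R13,R8}
Step 23: commit R13 -> on_hand[A=40 B=50 C=17] avail[A=31 B=50 C=15] open={R11,R12,R8}
Step 24: cancel R8 -> on_hand[A=40 B=50 C=17] avail[A=31 B=50 C=17] open={R11,R12}
Open reservations: ['R11', 'R12'] -> 2

Answer: 2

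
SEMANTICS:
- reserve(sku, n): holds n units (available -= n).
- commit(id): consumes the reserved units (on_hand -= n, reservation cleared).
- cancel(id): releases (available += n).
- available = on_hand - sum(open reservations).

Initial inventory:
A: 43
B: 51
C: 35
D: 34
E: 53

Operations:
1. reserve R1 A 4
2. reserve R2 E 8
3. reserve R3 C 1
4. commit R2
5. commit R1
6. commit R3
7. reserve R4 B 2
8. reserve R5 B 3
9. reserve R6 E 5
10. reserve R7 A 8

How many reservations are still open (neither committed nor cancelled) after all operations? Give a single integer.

Answer: 4

Derivation:
Step 1: reserve R1 A 4 -> on_hand[A=43 B=51 C=35 D=34 E=53] avail[A=39 B=51 C=35 D=34 E=53] open={R1}
Step 2: reserve R2 E 8 -> on_hand[A=43 B=51 C=35 D=34 E=53] avail[A=39 B=51 C=35 D=34 E=45] open={R1,R2}
Step 3: reserve R3 C 1 -> on_hand[A=43 B=51 C=35 D=34 E=53] avail[A=39 B=51 C=34 D=34 E=45] open={R1,R2,R3}
Step 4: commit R2 -> on_hand[A=43 B=51 C=35 D=34 E=45] avail[A=39 B=51 C=34 D=34 E=45] open={R1,R3}
Step 5: commit R1 -> on_hand[A=39 B=51 C=35 D=34 E=45] avail[A=39 B=51 C=34 D=34 E=45] open={R3}
Step 6: commit R3 -> on_hand[A=39 B=51 C=34 D=34 E=45] avail[A=39 B=51 C=34 D=34 E=45] open={}
Step 7: reserve R4 B 2 -> on_hand[A=39 B=51 C=34 D=34 E=45] avail[A=39 B=49 C=34 D=34 E=45] open={R4}
Step 8: reserve R5 B 3 -> on_hand[A=39 B=51 C=34 D=34 E=45] avail[A=39 B=46 C=34 D=34 E=45] open={R4,R5}
Step 9: reserve R6 E 5 -> on_hand[A=39 B=51 C=34 D=34 E=45] avail[A=39 B=46 C=34 D=34 E=40] open={R4,R5,R6}
Step 10: reserve R7 A 8 -> on_hand[A=39 B=51 C=34 D=34 E=45] avail[A=31 B=46 C=34 D=34 E=40] open={R4,R5,R6,R7}
Open reservations: ['R4', 'R5', 'R6', 'R7'] -> 4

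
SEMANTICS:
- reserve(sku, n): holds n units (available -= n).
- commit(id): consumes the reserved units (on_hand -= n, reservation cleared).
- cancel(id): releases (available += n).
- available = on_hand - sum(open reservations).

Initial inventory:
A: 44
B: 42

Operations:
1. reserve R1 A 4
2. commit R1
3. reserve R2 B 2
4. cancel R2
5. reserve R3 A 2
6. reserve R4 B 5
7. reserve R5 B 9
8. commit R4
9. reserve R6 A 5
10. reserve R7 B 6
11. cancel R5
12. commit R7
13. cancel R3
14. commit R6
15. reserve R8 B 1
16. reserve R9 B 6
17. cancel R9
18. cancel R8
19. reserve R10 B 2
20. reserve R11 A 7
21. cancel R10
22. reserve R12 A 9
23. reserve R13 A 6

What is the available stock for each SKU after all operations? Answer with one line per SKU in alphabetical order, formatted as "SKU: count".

Answer: A: 13
B: 31

Derivation:
Step 1: reserve R1 A 4 -> on_hand[A=44 B=42] avail[A=40 B=42] open={R1}
Step 2: commit R1 -> on_hand[A=40 B=42] avail[A=40 B=42] open={}
Step 3: reserve R2 B 2 -> on_hand[A=40 B=42] avail[A=40 B=40] open={R2}
Step 4: cancel R2 -> on_hand[A=40 B=42] avail[A=40 B=42] open={}
Step 5: reserve R3 A 2 -> on_hand[A=40 B=42] avail[A=38 B=42] open={R3}
Step 6: reserve R4 B 5 -> on_hand[A=40 B=42] avail[A=38 B=37] open={R3,R4}
Step 7: reserve R5 B 9 -> on_hand[A=40 B=42] avail[A=38 B=28] open={R3,R4,R5}
Step 8: commit R4 -> on_hand[A=40 B=37] avail[A=38 B=28] open={R3,R5}
Step 9: reserve R6 A 5 -> on_hand[A=40 B=37] avail[A=33 B=28] open={R3,R5,R6}
Step 10: reserve R7 B 6 -> on_hand[A=40 B=37] avail[A=33 B=22] open={R3,R5,R6,R7}
Step 11: cancel R5 -> on_hand[A=40 B=37] avail[A=33 B=31] open={R3,R6,R7}
Step 12: commit R7 -> on_hand[A=40 B=31] avail[A=33 B=31] open={R3,R6}
Step 13: cancel R3 -> on_hand[A=40 B=31] avail[A=35 B=31] open={R6}
Step 14: commit R6 -> on_hand[A=35 B=31] avail[A=35 B=31] open={}
Step 15: reserve R8 B 1 -> on_hand[A=35 B=31] avail[A=35 B=30] open={R8}
Step 16: reserve R9 B 6 -> on_hand[A=35 B=31] avail[A=35 B=24] open={R8,R9}
Step 17: cancel R9 -> on_hand[A=35 B=31] avail[A=35 B=30] open={R8}
Step 18: cancel R8 -> on_hand[A=35 B=31] avail[A=35 B=31] open={}
Step 19: reserve R10 B 2 -> on_hand[A=35 B=31] avail[A=35 B=29] open={R10}
Step 20: reserve R11 A 7 -> on_hand[A=35 B=31] avail[A=28 B=29] open={R10,R11}
Step 21: cancel R10 -> on_hand[A=35 B=31] avail[A=28 B=31] open={R11}
Step 22: reserve R12 A 9 -> on_hand[A=35 B=31] avail[A=19 B=31] open={R11,R12}
Step 23: reserve R13 A 6 -> on_hand[A=35 B=31] avail[A=13 B=31] open={R11,R12,R13}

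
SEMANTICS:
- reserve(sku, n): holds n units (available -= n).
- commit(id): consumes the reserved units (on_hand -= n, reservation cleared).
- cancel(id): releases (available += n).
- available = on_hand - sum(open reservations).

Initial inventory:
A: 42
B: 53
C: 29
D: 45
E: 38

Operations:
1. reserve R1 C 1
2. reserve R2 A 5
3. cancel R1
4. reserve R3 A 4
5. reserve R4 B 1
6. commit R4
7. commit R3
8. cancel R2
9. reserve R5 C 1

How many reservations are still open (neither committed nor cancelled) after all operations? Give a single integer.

Step 1: reserve R1 C 1 -> on_hand[A=42 B=53 C=29 D=45 E=38] avail[A=42 B=53 C=28 D=45 E=38] open={R1}
Step 2: reserve R2 A 5 -> on_hand[A=42 B=53 C=29 D=45 E=38] avail[A=37 B=53 C=28 D=45 E=38] open={R1,R2}
Step 3: cancel R1 -> on_hand[A=42 B=53 C=29 D=45 E=38] avail[A=37 B=53 C=29 D=45 E=38] open={R2}
Step 4: reserve R3 A 4 -> on_hand[A=42 B=53 C=29 D=45 E=38] avail[A=33 B=53 C=29 D=45 E=38] open={R2,R3}
Step 5: reserve R4 B 1 -> on_hand[A=42 B=53 C=29 D=45 E=38] avail[A=33 B=52 C=29 D=45 E=38] open={R2,R3,R4}
Step 6: commit R4 -> on_hand[A=42 B=52 C=29 D=45 E=38] avail[A=33 B=52 C=29 D=45 E=38] open={R2,R3}
Step 7: commit R3 -> on_hand[A=38 B=52 C=29 D=45 E=38] avail[A=33 B=52 C=29 D=45 E=38] open={R2}
Step 8: cancel R2 -> on_hand[A=38 B=52 C=29 D=45 E=38] avail[A=38 B=52 C=29 D=45 E=38] open={}
Step 9: reserve R5 C 1 -> on_hand[A=38 B=52 C=29 D=45 E=38] avail[A=38 B=52 C=28 D=45 E=38] open={R5}
Open reservations: ['R5'] -> 1

Answer: 1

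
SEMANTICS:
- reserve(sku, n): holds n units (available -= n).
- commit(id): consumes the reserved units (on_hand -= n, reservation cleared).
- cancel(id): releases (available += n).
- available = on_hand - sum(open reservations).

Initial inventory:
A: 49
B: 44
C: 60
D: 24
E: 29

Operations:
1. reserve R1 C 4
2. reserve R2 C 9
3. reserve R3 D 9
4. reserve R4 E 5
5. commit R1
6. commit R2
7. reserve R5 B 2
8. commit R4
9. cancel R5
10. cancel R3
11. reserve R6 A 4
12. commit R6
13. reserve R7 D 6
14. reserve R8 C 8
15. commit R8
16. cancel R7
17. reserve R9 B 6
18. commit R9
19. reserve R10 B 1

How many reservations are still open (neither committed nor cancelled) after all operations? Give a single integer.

Answer: 1

Derivation:
Step 1: reserve R1 C 4 -> on_hand[A=49 B=44 C=60 D=24 E=29] avail[A=49 B=44 C=56 D=24 E=29] open={R1}
Step 2: reserve R2 C 9 -> on_hand[A=49 B=44 C=60 D=24 E=29] avail[A=49 B=44 C=47 D=24 E=29] open={R1,R2}
Step 3: reserve R3 D 9 -> on_hand[A=49 B=44 C=60 D=24 E=29] avail[A=49 B=44 C=47 D=15 E=29] open={R1,R2,R3}
Step 4: reserve R4 E 5 -> on_hand[A=49 B=44 C=60 D=24 E=29] avail[A=49 B=44 C=47 D=15 E=24] open={R1,R2,R3,R4}
Step 5: commit R1 -> on_hand[A=49 B=44 C=56 D=24 E=29] avail[A=49 B=44 C=47 D=15 E=24] open={R2,R3,R4}
Step 6: commit R2 -> on_hand[A=49 B=44 C=47 D=24 E=29] avail[A=49 B=44 C=47 D=15 E=24] open={R3,R4}
Step 7: reserve R5 B 2 -> on_hand[A=49 B=44 C=47 D=24 E=29] avail[A=49 B=42 C=47 D=15 E=24] open={R3,R4,R5}
Step 8: commit R4 -> on_hand[A=49 B=44 C=47 D=24 E=24] avail[A=49 B=42 C=47 D=15 E=24] open={R3,R5}
Step 9: cancel R5 -> on_hand[A=49 B=44 C=47 D=24 E=24] avail[A=49 B=44 C=47 D=15 E=24] open={R3}
Step 10: cancel R3 -> on_hand[A=49 B=44 C=47 D=24 E=24] avail[A=49 B=44 C=47 D=24 E=24] open={}
Step 11: reserve R6 A 4 -> on_hand[A=49 B=44 C=47 D=24 E=24] avail[A=45 B=44 C=47 D=24 E=24] open={R6}
Step 12: commit R6 -> on_hand[A=45 B=44 C=47 D=24 E=24] avail[A=45 B=44 C=47 D=24 E=24] open={}
Step 13: reserve R7 D 6 -> on_hand[A=45 B=44 C=47 D=24 E=24] avail[A=45 B=44 C=47 D=18 E=24] open={R7}
Step 14: reserve R8 C 8 -> on_hand[A=45 B=44 C=47 D=24 E=24] avail[A=45 B=44 C=39 D=18 E=24] open={R7,R8}
Step 15: commit R8 -> on_hand[A=45 B=44 C=39 D=24 E=24] avail[A=45 B=44 C=39 D=18 E=24] open={R7}
Step 16: cancel R7 -> on_hand[A=45 B=44 C=39 D=24 E=24] avail[A=45 B=44 C=39 D=24 E=24] open={}
Step 17: reserve R9 B 6 -> on_hand[A=45 B=44 C=39 D=24 E=24] avail[A=45 B=38 C=39 D=24 E=24] open={R9}
Step 18: commit R9 -> on_hand[A=45 B=38 C=39 D=24 E=24] avail[A=45 B=38 C=39 D=24 E=24] open={}
Step 19: reserve R10 B 1 -> on_hand[A=45 B=38 C=39 D=24 E=24] avail[A=45 B=37 C=39 D=24 E=24] open={R10}
Open reservations: ['R10'] -> 1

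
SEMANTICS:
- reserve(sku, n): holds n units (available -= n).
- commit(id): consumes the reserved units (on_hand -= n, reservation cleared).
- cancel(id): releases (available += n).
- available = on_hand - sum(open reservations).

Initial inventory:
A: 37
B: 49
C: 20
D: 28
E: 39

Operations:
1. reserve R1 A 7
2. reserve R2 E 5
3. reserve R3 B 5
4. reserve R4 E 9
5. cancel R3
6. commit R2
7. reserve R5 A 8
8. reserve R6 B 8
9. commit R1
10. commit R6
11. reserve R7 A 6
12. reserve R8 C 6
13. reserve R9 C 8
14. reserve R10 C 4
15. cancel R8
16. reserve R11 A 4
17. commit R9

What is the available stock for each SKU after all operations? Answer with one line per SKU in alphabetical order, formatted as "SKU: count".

Answer: A: 12
B: 41
C: 8
D: 28
E: 25

Derivation:
Step 1: reserve R1 A 7 -> on_hand[A=37 B=49 C=20 D=28 E=39] avail[A=30 B=49 C=20 D=28 E=39] open={R1}
Step 2: reserve R2 E 5 -> on_hand[A=37 B=49 C=20 D=28 E=39] avail[A=30 B=49 C=20 D=28 E=34] open={R1,R2}
Step 3: reserve R3 B 5 -> on_hand[A=37 B=49 C=20 D=28 E=39] avail[A=30 B=44 C=20 D=28 E=34] open={R1,R2,R3}
Step 4: reserve R4 E 9 -> on_hand[A=37 B=49 C=20 D=28 E=39] avail[A=30 B=44 C=20 D=28 E=25] open={R1,R2,R3,R4}
Step 5: cancel R3 -> on_hand[A=37 B=49 C=20 D=28 E=39] avail[A=30 B=49 C=20 D=28 E=25] open={R1,R2,R4}
Step 6: commit R2 -> on_hand[A=37 B=49 C=20 D=28 E=34] avail[A=30 B=49 C=20 D=28 E=25] open={R1,R4}
Step 7: reserve R5 A 8 -> on_hand[A=37 B=49 C=20 D=28 E=34] avail[A=22 B=49 C=20 D=28 E=25] open={R1,R4,R5}
Step 8: reserve R6 B 8 -> on_hand[A=37 B=49 C=20 D=28 E=34] avail[A=22 B=41 C=20 D=28 E=25] open={R1,R4,R5,R6}
Step 9: commit R1 -> on_hand[A=30 B=49 C=20 D=28 E=34] avail[A=22 B=41 C=20 D=28 E=25] open={R4,R5,R6}
Step 10: commit R6 -> on_hand[A=30 B=41 C=20 D=28 E=34] avail[A=22 B=41 C=20 D=28 E=25] open={R4,R5}
Step 11: reserve R7 A 6 -> on_hand[A=30 B=41 C=20 D=28 E=34] avail[A=16 B=41 C=20 D=28 E=25] open={R4,R5,R7}
Step 12: reserve R8 C 6 -> on_hand[A=30 B=41 C=20 D=28 E=34] avail[A=16 B=41 C=14 D=28 E=25] open={R4,R5,R7,R8}
Step 13: reserve R9 C 8 -> on_hand[A=30 B=41 C=20 D=28 E=34] avail[A=16 B=41 C=6 D=28 E=25] open={R4,R5,R7,R8,R9}
Step 14: reserve R10 C 4 -> on_hand[A=30 B=41 C=20 D=28 E=34] avail[A=16 B=41 C=2 D=28 E=25] open={R10,R4,R5,R7,R8,R9}
Step 15: cancel R8 -> on_hand[A=30 B=41 C=20 D=28 E=34] avail[A=16 B=41 C=8 D=28 E=25] open={R10,R4,R5,R7,R9}
Step 16: reserve R11 A 4 -> on_hand[A=30 B=41 C=20 D=28 E=34] avail[A=12 B=41 C=8 D=28 E=25] open={R10,R11,R4,R5,R7,R9}
Step 17: commit R9 -> on_hand[A=30 B=41 C=12 D=28 E=34] avail[A=12 B=41 C=8 D=28 E=25] open={R10,R11,R4,R5,R7}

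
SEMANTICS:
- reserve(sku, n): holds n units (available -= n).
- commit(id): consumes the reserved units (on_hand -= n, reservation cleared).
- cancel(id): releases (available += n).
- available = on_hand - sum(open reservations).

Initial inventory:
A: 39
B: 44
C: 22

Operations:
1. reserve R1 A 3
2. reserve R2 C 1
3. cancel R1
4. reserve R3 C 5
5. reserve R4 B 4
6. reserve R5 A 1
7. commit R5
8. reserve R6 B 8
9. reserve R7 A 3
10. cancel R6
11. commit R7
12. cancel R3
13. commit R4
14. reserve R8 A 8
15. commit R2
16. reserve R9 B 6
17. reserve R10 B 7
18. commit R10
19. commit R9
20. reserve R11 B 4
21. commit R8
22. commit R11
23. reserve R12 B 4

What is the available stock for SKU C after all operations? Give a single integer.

Step 1: reserve R1 A 3 -> on_hand[A=39 B=44 C=22] avail[A=36 B=44 C=22] open={R1}
Step 2: reserve R2 C 1 -> on_hand[A=39 B=44 C=22] avail[A=36 B=44 C=21] open={R1,R2}
Step 3: cancel R1 -> on_hand[A=39 B=44 C=22] avail[A=39 B=44 C=21] open={R2}
Step 4: reserve R3 C 5 -> on_hand[A=39 B=44 C=22] avail[A=39 B=44 C=16] open={R2,R3}
Step 5: reserve R4 B 4 -> on_hand[A=39 B=44 C=22] avail[A=39 B=40 C=16] open={R2,R3,R4}
Step 6: reserve R5 A 1 -> on_hand[A=39 B=44 C=22] avail[A=38 B=40 C=16] open={R2,R3,R4,R5}
Step 7: commit R5 -> on_hand[A=38 B=44 C=22] avail[A=38 B=40 C=16] open={R2,R3,R4}
Step 8: reserve R6 B 8 -> on_hand[A=38 B=44 C=22] avail[A=38 B=32 C=16] open={R2,R3,R4,R6}
Step 9: reserve R7 A 3 -> on_hand[A=38 B=44 C=22] avail[A=35 B=32 C=16] open={R2,R3,R4,R6,R7}
Step 10: cancel R6 -> on_hand[A=38 B=44 C=22] avail[A=35 B=40 C=16] open={R2,R3,R4,R7}
Step 11: commit R7 -> on_hand[A=35 B=44 C=22] avail[A=35 B=40 C=16] open={R2,R3,R4}
Step 12: cancel R3 -> on_hand[A=35 B=44 C=22] avail[A=35 B=40 C=21] open={R2,R4}
Step 13: commit R4 -> on_hand[A=35 B=40 C=22] avail[A=35 B=40 C=21] open={R2}
Step 14: reserve R8 A 8 -> on_hand[A=35 B=40 C=22] avail[A=27 B=40 C=21] open={R2,R8}
Step 15: commit R2 -> on_hand[A=35 B=40 C=21] avail[A=27 B=40 C=21] open={R8}
Step 16: reserve R9 B 6 -> on_hand[A=35 B=40 C=21] avail[A=27 B=34 C=21] open={R8,R9}
Step 17: reserve R10 B 7 -> on_hand[A=35 B=40 C=21] avail[A=27 B=27 C=21] open={R10,R8,R9}
Step 18: commit R10 -> on_hand[A=35 B=33 C=21] avail[A=27 B=27 C=21] open={R8,R9}
Step 19: commit R9 -> on_hand[A=35 B=27 C=21] avail[A=27 B=27 C=21] open={R8}
Step 20: reserve R11 B 4 -> on_hand[A=35 B=27 C=21] avail[A=27 B=23 C=21] open={R11,R8}
Step 21: commit R8 -> on_hand[A=27 B=27 C=21] avail[A=27 B=23 C=21] open={R11}
Step 22: commit R11 -> on_hand[A=27 B=23 C=21] avail[A=27 B=23 C=21] open={}
Step 23: reserve R12 B 4 -> on_hand[A=27 B=23 C=21] avail[A=27 B=19 C=21] open={R12}
Final available[C] = 21

Answer: 21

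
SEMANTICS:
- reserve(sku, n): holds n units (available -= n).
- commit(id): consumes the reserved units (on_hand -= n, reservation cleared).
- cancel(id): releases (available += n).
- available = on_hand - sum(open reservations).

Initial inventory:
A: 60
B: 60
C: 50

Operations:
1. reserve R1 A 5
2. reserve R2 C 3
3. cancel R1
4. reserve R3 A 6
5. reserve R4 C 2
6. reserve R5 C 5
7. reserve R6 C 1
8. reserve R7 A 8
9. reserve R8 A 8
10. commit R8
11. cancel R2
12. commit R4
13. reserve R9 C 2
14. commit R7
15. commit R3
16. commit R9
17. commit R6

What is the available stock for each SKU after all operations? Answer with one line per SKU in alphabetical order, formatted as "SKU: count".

Answer: A: 38
B: 60
C: 40

Derivation:
Step 1: reserve R1 A 5 -> on_hand[A=60 B=60 C=50] avail[A=55 B=60 C=50] open={R1}
Step 2: reserve R2 C 3 -> on_hand[A=60 B=60 C=50] avail[A=55 B=60 C=47] open={R1,R2}
Step 3: cancel R1 -> on_hand[A=60 B=60 C=50] avail[A=60 B=60 C=47] open={R2}
Step 4: reserve R3 A 6 -> on_hand[A=60 B=60 C=50] avail[A=54 B=60 C=47] open={R2,R3}
Step 5: reserve R4 C 2 -> on_hand[A=60 B=60 C=50] avail[A=54 B=60 C=45] open={R2,R3,R4}
Step 6: reserve R5 C 5 -> on_hand[A=60 B=60 C=50] avail[A=54 B=60 C=40] open={R2,R3,R4,R5}
Step 7: reserve R6 C 1 -> on_hand[A=60 B=60 C=50] avail[A=54 B=60 C=39] open={R2,R3,R4,R5,R6}
Step 8: reserve R7 A 8 -> on_hand[A=60 B=60 C=50] avail[A=46 B=60 C=39] open={R2,R3,R4,R5,R6,R7}
Step 9: reserve R8 A 8 -> on_hand[A=60 B=60 C=50] avail[A=38 B=60 C=39] open={R2,R3,R4,R5,R6,R7,R8}
Step 10: commit R8 -> on_hand[A=52 B=60 C=50] avail[A=38 B=60 C=39] open={R2,R3,R4,R5,R6,R7}
Step 11: cancel R2 -> on_hand[A=52 B=60 C=50] avail[A=38 B=60 C=42] open={R3,R4,R5,R6,R7}
Step 12: commit R4 -> on_hand[A=52 B=60 C=48] avail[A=38 B=60 C=42] open={R3,R5,R6,R7}
Step 13: reserve R9 C 2 -> on_hand[A=52 B=60 C=48] avail[A=38 B=60 C=40] open={R3,R5,R6,R7,R9}
Step 14: commit R7 -> on_hand[A=44 B=60 C=48] avail[A=38 B=60 C=40] open={R3,R5,R6,R9}
Step 15: commit R3 -> on_hand[A=38 B=60 C=48] avail[A=38 B=60 C=40] open={R5,R6,R9}
Step 16: commit R9 -> on_hand[A=38 B=60 C=46] avail[A=38 B=60 C=40] open={R5,R6}
Step 17: commit R6 -> on_hand[A=38 B=60 C=45] avail[A=38 B=60 C=40] open={R5}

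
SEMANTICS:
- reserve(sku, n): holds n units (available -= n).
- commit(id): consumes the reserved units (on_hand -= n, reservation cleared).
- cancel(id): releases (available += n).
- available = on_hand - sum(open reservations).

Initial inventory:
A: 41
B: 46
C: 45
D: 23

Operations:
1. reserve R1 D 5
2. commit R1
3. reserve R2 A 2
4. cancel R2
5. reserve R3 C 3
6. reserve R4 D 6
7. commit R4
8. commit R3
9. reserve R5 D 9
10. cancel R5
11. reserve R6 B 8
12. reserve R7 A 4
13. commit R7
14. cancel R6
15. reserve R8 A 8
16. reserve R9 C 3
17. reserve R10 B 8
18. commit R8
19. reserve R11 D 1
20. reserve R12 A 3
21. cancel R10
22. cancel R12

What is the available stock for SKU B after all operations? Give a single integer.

Answer: 46

Derivation:
Step 1: reserve R1 D 5 -> on_hand[A=41 B=46 C=45 D=23] avail[A=41 B=46 C=45 D=18] open={R1}
Step 2: commit R1 -> on_hand[A=41 B=46 C=45 D=18] avail[A=41 B=46 C=45 D=18] open={}
Step 3: reserve R2 A 2 -> on_hand[A=41 B=46 C=45 D=18] avail[A=39 B=46 C=45 D=18] open={R2}
Step 4: cancel R2 -> on_hand[A=41 B=46 C=45 D=18] avail[A=41 B=46 C=45 D=18] open={}
Step 5: reserve R3 C 3 -> on_hand[A=41 B=46 C=45 D=18] avail[A=41 B=46 C=42 D=18] open={R3}
Step 6: reserve R4 D 6 -> on_hand[A=41 B=46 C=45 D=18] avail[A=41 B=46 C=42 D=12] open={R3,R4}
Step 7: commit R4 -> on_hand[A=41 B=46 C=45 D=12] avail[A=41 B=46 C=42 D=12] open={R3}
Step 8: commit R3 -> on_hand[A=41 B=46 C=42 D=12] avail[A=41 B=46 C=42 D=12] open={}
Step 9: reserve R5 D 9 -> on_hand[A=41 B=46 C=42 D=12] avail[A=41 B=46 C=42 D=3] open={R5}
Step 10: cancel R5 -> on_hand[A=41 B=46 C=42 D=12] avail[A=41 B=46 C=42 D=12] open={}
Step 11: reserve R6 B 8 -> on_hand[A=41 B=46 C=42 D=12] avail[A=41 B=38 C=42 D=12] open={R6}
Step 12: reserve R7 A 4 -> on_hand[A=41 B=46 C=42 D=12] avail[A=37 B=38 C=42 D=12] open={R6,R7}
Step 13: commit R7 -> on_hand[A=37 B=46 C=42 D=12] avail[A=37 B=38 C=42 D=12] open={R6}
Step 14: cancel R6 -> on_hand[A=37 B=46 C=42 D=12] avail[A=37 B=46 C=42 D=12] open={}
Step 15: reserve R8 A 8 -> on_hand[A=37 B=46 C=42 D=12] avail[A=29 B=46 C=42 D=12] open={R8}
Step 16: reserve R9 C 3 -> on_hand[A=37 B=46 C=42 D=12] avail[A=29 B=46 C=39 D=12] open={R8,R9}
Step 17: reserve R10 B 8 -> on_hand[A=37 B=46 C=42 D=12] avail[A=29 B=38 C=39 D=12] open={R10,R8,R9}
Step 18: commit R8 -> on_hand[A=29 B=46 C=42 D=12] avail[A=29 B=38 C=39 D=12] open={R10,R9}
Step 19: reserve R11 D 1 -> on_hand[A=29 B=46 C=42 D=12] avail[A=29 B=38 C=39 D=11] open={R10,R11,R9}
Step 20: reserve R12 A 3 -> on_hand[A=29 B=46 C=42 D=12] avail[A=26 B=38 C=39 D=11] open={R10,R11,R12,R9}
Step 21: cancel R10 -> on_hand[A=29 B=46 C=42 D=12] avail[A=26 B=46 C=39 D=11] open={R11,R12,R9}
Step 22: cancel R12 -> on_hand[A=29 B=46 C=42 D=12] avail[A=29 B=46 C=39 D=11] open={R11,R9}
Final available[B] = 46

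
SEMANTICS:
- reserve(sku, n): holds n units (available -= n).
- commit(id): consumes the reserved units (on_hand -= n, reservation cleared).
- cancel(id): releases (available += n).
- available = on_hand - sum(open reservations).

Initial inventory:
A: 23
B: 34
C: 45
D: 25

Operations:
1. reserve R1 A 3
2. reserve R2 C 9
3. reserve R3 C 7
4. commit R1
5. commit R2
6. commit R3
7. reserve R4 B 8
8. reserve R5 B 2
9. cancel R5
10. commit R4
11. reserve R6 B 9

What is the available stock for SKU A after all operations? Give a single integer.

Step 1: reserve R1 A 3 -> on_hand[A=23 B=34 C=45 D=25] avail[A=20 B=34 C=45 D=25] open={R1}
Step 2: reserve R2 C 9 -> on_hand[A=23 B=34 C=45 D=25] avail[A=20 B=34 C=36 D=25] open={R1,R2}
Step 3: reserve R3 C 7 -> on_hand[A=23 B=34 C=45 D=25] avail[A=20 B=34 C=29 D=25] open={R1,R2,R3}
Step 4: commit R1 -> on_hand[A=20 B=34 C=45 D=25] avail[A=20 B=34 C=29 D=25] open={R2,R3}
Step 5: commit R2 -> on_hand[A=20 B=34 C=36 D=25] avail[A=20 B=34 C=29 D=25] open={R3}
Step 6: commit R3 -> on_hand[A=20 B=34 C=29 D=25] avail[A=20 B=34 C=29 D=25] open={}
Step 7: reserve R4 B 8 -> on_hand[A=20 B=34 C=29 D=25] avail[A=20 B=26 C=29 D=25] open={R4}
Step 8: reserve R5 B 2 -> on_hand[A=20 B=34 C=29 D=25] avail[A=20 B=24 C=29 D=25] open={R4,R5}
Step 9: cancel R5 -> on_hand[A=20 B=34 C=29 D=25] avail[A=20 B=26 C=29 D=25] open={R4}
Step 10: commit R4 -> on_hand[A=20 B=26 C=29 D=25] avail[A=20 B=26 C=29 D=25] open={}
Step 11: reserve R6 B 9 -> on_hand[A=20 B=26 C=29 D=25] avail[A=20 B=17 C=29 D=25] open={R6}
Final available[A] = 20

Answer: 20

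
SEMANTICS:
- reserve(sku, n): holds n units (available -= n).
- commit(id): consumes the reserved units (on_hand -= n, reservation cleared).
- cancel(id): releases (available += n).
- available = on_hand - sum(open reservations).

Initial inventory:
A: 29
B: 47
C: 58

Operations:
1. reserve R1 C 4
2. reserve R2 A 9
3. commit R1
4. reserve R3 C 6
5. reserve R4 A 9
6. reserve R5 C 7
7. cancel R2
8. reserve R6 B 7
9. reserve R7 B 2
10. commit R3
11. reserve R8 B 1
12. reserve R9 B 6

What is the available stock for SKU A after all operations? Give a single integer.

Answer: 20

Derivation:
Step 1: reserve R1 C 4 -> on_hand[A=29 B=47 C=58] avail[A=29 B=47 C=54] open={R1}
Step 2: reserve R2 A 9 -> on_hand[A=29 B=47 C=58] avail[A=20 B=47 C=54] open={R1,R2}
Step 3: commit R1 -> on_hand[A=29 B=47 C=54] avail[A=20 B=47 C=54] open={R2}
Step 4: reserve R3 C 6 -> on_hand[A=29 B=47 C=54] avail[A=20 B=47 C=48] open={R2,R3}
Step 5: reserve R4 A 9 -> on_hand[A=29 B=47 C=54] avail[A=11 B=47 C=48] open={R2,R3,R4}
Step 6: reserve R5 C 7 -> on_hand[A=29 B=47 C=54] avail[A=11 B=47 C=41] open={R2,R3,R4,R5}
Step 7: cancel R2 -> on_hand[A=29 B=47 C=54] avail[A=20 B=47 C=41] open={R3,R4,R5}
Step 8: reserve R6 B 7 -> on_hand[A=29 B=47 C=54] avail[A=20 B=40 C=41] open={R3,R4,R5,R6}
Step 9: reserve R7 B 2 -> on_hand[A=29 B=47 C=54] avail[A=20 B=38 C=41] open={R3,R4,R5,R6,R7}
Step 10: commit R3 -> on_hand[A=29 B=47 C=48] avail[A=20 B=38 C=41] open={R4,R5,R6,R7}
Step 11: reserve R8 B 1 -> on_hand[A=29 B=47 C=48] avail[A=20 B=37 C=41] open={R4,R5,R6,R7,R8}
Step 12: reserve R9 B 6 -> on_hand[A=29 B=47 C=48] avail[A=20 B=31 C=41] open={R4,R5,R6,R7,R8,R9}
Final available[A] = 20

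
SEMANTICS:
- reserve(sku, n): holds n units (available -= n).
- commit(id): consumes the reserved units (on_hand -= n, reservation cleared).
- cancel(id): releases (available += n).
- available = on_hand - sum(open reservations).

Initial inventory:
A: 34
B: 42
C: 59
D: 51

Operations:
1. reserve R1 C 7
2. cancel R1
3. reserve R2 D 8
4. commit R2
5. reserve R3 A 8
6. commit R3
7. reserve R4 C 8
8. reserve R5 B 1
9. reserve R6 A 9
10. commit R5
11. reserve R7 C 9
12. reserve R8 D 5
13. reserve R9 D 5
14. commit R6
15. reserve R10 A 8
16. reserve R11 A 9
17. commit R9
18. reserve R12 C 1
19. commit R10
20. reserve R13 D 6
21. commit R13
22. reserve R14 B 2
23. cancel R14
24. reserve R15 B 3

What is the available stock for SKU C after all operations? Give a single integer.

Answer: 41

Derivation:
Step 1: reserve R1 C 7 -> on_hand[A=34 B=42 C=59 D=51] avail[A=34 B=42 C=52 D=51] open={R1}
Step 2: cancel R1 -> on_hand[A=34 B=42 C=59 D=51] avail[A=34 B=42 C=59 D=51] open={}
Step 3: reserve R2 D 8 -> on_hand[A=34 B=42 C=59 D=51] avail[A=34 B=42 C=59 D=43] open={R2}
Step 4: commit R2 -> on_hand[A=34 B=42 C=59 D=43] avail[A=34 B=42 C=59 D=43] open={}
Step 5: reserve R3 A 8 -> on_hand[A=34 B=42 C=59 D=43] avail[A=26 B=42 C=59 D=43] open={R3}
Step 6: commit R3 -> on_hand[A=26 B=42 C=59 D=43] avail[A=26 B=42 C=59 D=43] open={}
Step 7: reserve R4 C 8 -> on_hand[A=26 B=42 C=59 D=43] avail[A=26 B=42 C=51 D=43] open={R4}
Step 8: reserve R5 B 1 -> on_hand[A=26 B=42 C=59 D=43] avail[A=26 B=41 C=51 D=43] open={R4,R5}
Step 9: reserve R6 A 9 -> on_hand[A=26 B=42 C=59 D=43] avail[A=17 B=41 C=51 D=43] open={R4,R5,R6}
Step 10: commit R5 -> on_hand[A=26 B=41 C=59 D=43] avail[A=17 B=41 C=51 D=43] open={R4,R6}
Step 11: reserve R7 C 9 -> on_hand[A=26 B=41 C=59 D=43] avail[A=17 B=41 C=42 D=43] open={R4,R6,R7}
Step 12: reserve R8 D 5 -> on_hand[A=26 B=41 C=59 D=43] avail[A=17 B=41 C=42 D=38] open={R4,R6,R7,R8}
Step 13: reserve R9 D 5 -> on_hand[A=26 B=41 C=59 D=43] avail[A=17 B=41 C=42 D=33] open={R4,R6,R7,R8,R9}
Step 14: commit R6 -> on_hand[A=17 B=41 C=59 D=43] avail[A=17 B=41 C=42 D=33] open={R4,R7,R8,R9}
Step 15: reserve R10 A 8 -> on_hand[A=17 B=41 C=59 D=43] avail[A=9 B=41 C=42 D=33] open={R10,R4,R7,R8,R9}
Step 16: reserve R11 A 9 -> on_hand[A=17 B=41 C=59 D=43] avail[A=0 B=41 C=42 D=33] open={R10,R11,R4,R7,R8,R9}
Step 17: commit R9 -> on_hand[A=17 B=41 C=59 D=38] avail[A=0 B=41 C=42 D=33] open={R10,R11,R4,R7,R8}
Step 18: reserve R12 C 1 -> on_hand[A=17 B=41 C=59 D=38] avail[A=0 B=41 C=41 D=33] open={R10,R11,R12,R4,R7,R8}
Step 19: commit R10 -> on_hand[A=9 B=41 C=59 D=38] avail[A=0 B=41 C=41 D=33] open={R11,R12,R4,R7,R8}
Step 20: reserve R13 D 6 -> on_hand[A=9 B=41 C=59 D=38] avail[A=0 B=41 C=41 D=27] open={R11,R12,R13,R4,R7,R8}
Step 21: commit R13 -> on_hand[A=9 B=41 C=59 D=32] avail[A=0 B=41 C=41 D=27] open={R11,R12,R4,R7,R8}
Step 22: reserve R14 B 2 -> on_hand[A=9 B=41 C=59 D=32] avail[A=0 B=39 C=41 D=27] open={R11,R12,R14,R4,R7,R8}
Step 23: cancel R14 -> on_hand[A=9 B=41 C=59 D=32] avail[A=0 B=41 C=41 D=27] open={R11,R12,R4,R7,R8}
Step 24: reserve R15 B 3 -> on_hand[A=9 B=41 C=59 D=32] avail[A=0 B=38 C=41 D=27] open={R11,R12,R15,R4,R7,R8}
Final available[C] = 41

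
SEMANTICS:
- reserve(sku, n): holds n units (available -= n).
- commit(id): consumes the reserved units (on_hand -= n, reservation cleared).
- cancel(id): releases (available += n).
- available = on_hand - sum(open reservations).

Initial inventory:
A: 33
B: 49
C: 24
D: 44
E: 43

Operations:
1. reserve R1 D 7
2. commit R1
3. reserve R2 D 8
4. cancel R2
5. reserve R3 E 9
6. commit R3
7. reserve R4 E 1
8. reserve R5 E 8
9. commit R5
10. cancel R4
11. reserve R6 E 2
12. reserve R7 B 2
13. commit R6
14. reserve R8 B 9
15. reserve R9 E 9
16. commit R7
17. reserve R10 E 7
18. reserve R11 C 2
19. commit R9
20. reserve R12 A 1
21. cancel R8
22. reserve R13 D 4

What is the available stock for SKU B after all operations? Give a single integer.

Answer: 47

Derivation:
Step 1: reserve R1 D 7 -> on_hand[A=33 B=49 C=24 D=44 E=43] avail[A=33 B=49 C=24 D=37 E=43] open={R1}
Step 2: commit R1 -> on_hand[A=33 B=49 C=24 D=37 E=43] avail[A=33 B=49 C=24 D=37 E=43] open={}
Step 3: reserve R2 D 8 -> on_hand[A=33 B=49 C=24 D=37 E=43] avail[A=33 B=49 C=24 D=29 E=43] open={R2}
Step 4: cancel R2 -> on_hand[A=33 B=49 C=24 D=37 E=43] avail[A=33 B=49 C=24 D=37 E=43] open={}
Step 5: reserve R3 E 9 -> on_hand[A=33 B=49 C=24 D=37 E=43] avail[A=33 B=49 C=24 D=37 E=34] open={R3}
Step 6: commit R3 -> on_hand[A=33 B=49 C=24 D=37 E=34] avail[A=33 B=49 C=24 D=37 E=34] open={}
Step 7: reserve R4 E 1 -> on_hand[A=33 B=49 C=24 D=37 E=34] avail[A=33 B=49 C=24 D=37 E=33] open={R4}
Step 8: reserve R5 E 8 -> on_hand[A=33 B=49 C=24 D=37 E=34] avail[A=33 B=49 C=24 D=37 E=25] open={R4,R5}
Step 9: commit R5 -> on_hand[A=33 B=49 C=24 D=37 E=26] avail[A=33 B=49 C=24 D=37 E=25] open={R4}
Step 10: cancel R4 -> on_hand[A=33 B=49 C=24 D=37 E=26] avail[A=33 B=49 C=24 D=37 E=26] open={}
Step 11: reserve R6 E 2 -> on_hand[A=33 B=49 C=24 D=37 E=26] avail[A=33 B=49 C=24 D=37 E=24] open={R6}
Step 12: reserve R7 B 2 -> on_hand[A=33 B=49 C=24 D=37 E=26] avail[A=33 B=47 C=24 D=37 E=24] open={R6,R7}
Step 13: commit R6 -> on_hand[A=33 B=49 C=24 D=37 E=24] avail[A=33 B=47 C=24 D=37 E=24] open={R7}
Step 14: reserve R8 B 9 -> on_hand[A=33 B=49 C=24 D=37 E=24] avail[A=33 B=38 C=24 D=37 E=24] open={R7,R8}
Step 15: reserve R9 E 9 -> on_hand[A=33 B=49 C=24 D=37 E=24] avail[A=33 B=38 C=24 D=37 E=15] open={R7,R8,R9}
Step 16: commit R7 -> on_hand[A=33 B=47 C=24 D=37 E=24] avail[A=33 B=38 C=24 D=37 E=15] open={R8,R9}
Step 17: reserve R10 E 7 -> on_hand[A=33 B=47 C=24 D=37 E=24] avail[A=33 B=38 C=24 D=37 E=8] open={R10,R8,R9}
Step 18: reserve R11 C 2 -> on_hand[A=33 B=47 C=24 D=37 E=24] avail[A=33 B=38 C=22 D=37 E=8] open={R10,R11,R8,R9}
Step 19: commit R9 -> on_hand[A=33 B=47 C=24 D=37 E=15] avail[A=33 B=38 C=22 D=37 E=8] open={R10,R11,R8}
Step 20: reserve R12 A 1 -> on_hand[A=33 B=47 C=24 D=37 E=15] avail[A=32 B=38 C=22 D=37 E=8] open={R10,R11,R12,R8}
Step 21: cancel R8 -> on_hand[A=33 B=47 C=24 D=37 E=15] avail[A=32 B=47 C=22 D=37 E=8] open={R10,R11,R12}
Step 22: reserve R13 D 4 -> on_hand[A=33 B=47 C=24 D=37 E=15] avail[A=32 B=47 C=22 D=33 E=8] open={R10,R11,R12,R13}
Final available[B] = 47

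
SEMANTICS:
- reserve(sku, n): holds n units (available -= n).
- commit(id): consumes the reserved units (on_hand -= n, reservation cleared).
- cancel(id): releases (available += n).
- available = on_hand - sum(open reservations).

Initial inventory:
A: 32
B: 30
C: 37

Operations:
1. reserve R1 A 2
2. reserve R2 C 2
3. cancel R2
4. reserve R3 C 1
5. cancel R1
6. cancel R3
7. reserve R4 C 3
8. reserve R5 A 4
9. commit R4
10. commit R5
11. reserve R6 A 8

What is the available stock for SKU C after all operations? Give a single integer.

Answer: 34

Derivation:
Step 1: reserve R1 A 2 -> on_hand[A=32 B=30 C=37] avail[A=30 B=30 C=37] open={R1}
Step 2: reserve R2 C 2 -> on_hand[A=32 B=30 C=37] avail[A=30 B=30 C=35] open={R1,R2}
Step 3: cancel R2 -> on_hand[A=32 B=30 C=37] avail[A=30 B=30 C=37] open={R1}
Step 4: reserve R3 C 1 -> on_hand[A=32 B=30 C=37] avail[A=30 B=30 C=36] open={R1,R3}
Step 5: cancel R1 -> on_hand[A=32 B=30 C=37] avail[A=32 B=30 C=36] open={R3}
Step 6: cancel R3 -> on_hand[A=32 B=30 C=37] avail[A=32 B=30 C=37] open={}
Step 7: reserve R4 C 3 -> on_hand[A=32 B=30 C=37] avail[A=32 B=30 C=34] open={R4}
Step 8: reserve R5 A 4 -> on_hand[A=32 B=30 C=37] avail[A=28 B=30 C=34] open={R4,R5}
Step 9: commit R4 -> on_hand[A=32 B=30 C=34] avail[A=28 B=30 C=34] open={R5}
Step 10: commit R5 -> on_hand[A=28 B=30 C=34] avail[A=28 B=30 C=34] open={}
Step 11: reserve R6 A 8 -> on_hand[A=28 B=30 C=34] avail[A=20 B=30 C=34] open={R6}
Final available[C] = 34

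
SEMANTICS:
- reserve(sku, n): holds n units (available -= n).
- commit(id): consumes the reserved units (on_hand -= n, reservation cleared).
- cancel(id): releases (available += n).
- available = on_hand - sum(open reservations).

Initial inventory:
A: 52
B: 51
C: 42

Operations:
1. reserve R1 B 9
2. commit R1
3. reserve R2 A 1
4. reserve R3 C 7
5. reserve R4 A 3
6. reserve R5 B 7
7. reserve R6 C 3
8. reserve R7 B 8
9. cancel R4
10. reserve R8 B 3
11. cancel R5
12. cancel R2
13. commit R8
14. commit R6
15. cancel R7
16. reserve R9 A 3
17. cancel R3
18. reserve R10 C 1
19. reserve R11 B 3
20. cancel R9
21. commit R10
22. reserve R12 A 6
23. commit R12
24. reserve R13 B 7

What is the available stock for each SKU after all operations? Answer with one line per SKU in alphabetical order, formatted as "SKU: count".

Step 1: reserve R1 B 9 -> on_hand[A=52 B=51 C=42] avail[A=52 B=42 C=42] open={R1}
Step 2: commit R1 -> on_hand[A=52 B=42 C=42] avail[A=52 B=42 C=42] open={}
Step 3: reserve R2 A 1 -> on_hand[A=52 B=42 C=42] avail[A=51 B=42 C=42] open={R2}
Step 4: reserve R3 C 7 -> on_hand[A=52 B=42 C=42] avail[A=51 B=42 C=35] open={R2,R3}
Step 5: reserve R4 A 3 -> on_hand[A=52 B=42 C=42] avail[A=48 B=42 C=35] open={R2,R3,R4}
Step 6: reserve R5 B 7 -> on_hand[A=52 B=42 C=42] avail[A=48 B=35 C=35] open={R2,R3,R4,R5}
Step 7: reserve R6 C 3 -> on_hand[A=52 B=42 C=42] avail[A=48 B=35 C=32] open={R2,R3,R4,R5,R6}
Step 8: reserve R7 B 8 -> on_hand[A=52 B=42 C=42] avail[A=48 B=27 C=32] open={R2,R3,R4,R5,R6,R7}
Step 9: cancel R4 -> on_hand[A=52 B=42 C=42] avail[A=51 B=27 C=32] open={R2,R3,R5,R6,R7}
Step 10: reserve R8 B 3 -> on_hand[A=52 B=42 C=42] avail[A=51 B=24 C=32] open={R2,R3,R5,R6,R7,R8}
Step 11: cancel R5 -> on_hand[A=52 B=42 C=42] avail[A=51 B=31 C=32] open={R2,R3,R6,R7,R8}
Step 12: cancel R2 -> on_hand[A=52 B=42 C=42] avail[A=52 B=31 C=32] open={R3,R6,R7,R8}
Step 13: commit R8 -> on_hand[A=52 B=39 C=42] avail[A=52 B=31 C=32] open={R3,R6,R7}
Step 14: commit R6 -> on_hand[A=52 B=39 C=39] avail[A=52 B=31 C=32] open={R3,R7}
Step 15: cancel R7 -> on_hand[A=52 B=39 C=39] avail[A=52 B=39 C=32] open={R3}
Step 16: reserve R9 A 3 -> on_hand[A=52 B=39 C=39] avail[A=49 B=39 C=32] open={R3,R9}
Step 17: cancel R3 -> on_hand[A=52 B=39 C=39] avail[A=49 B=39 C=39] open={R9}
Step 18: reserve R10 C 1 -> on_hand[A=52 B=39 C=39] avail[A=49 B=39 C=38] open={R10,R9}
Step 19: reserve R11 B 3 -> on_hand[A=52 B=39 C=39] avail[A=49 B=36 C=38] open={R10,R11,R9}
Step 20: cancel R9 -> on_hand[A=52 B=39 C=39] avail[A=52 B=36 C=38] open={R10,R11}
Step 21: commit R10 -> on_hand[A=52 B=39 C=38] avail[A=52 B=36 C=38] open={R11}
Step 22: reserve R12 A 6 -> on_hand[A=52 B=39 C=38] avail[A=46 B=36 C=38] open={R11,R12}
Step 23: commit R12 -> on_hand[A=46 B=39 C=38] avail[A=46 B=36 C=38] open={R11}
Step 24: reserve R13 B 7 -> on_hand[A=46 B=39 C=38] avail[A=46 B=29 C=38] open={R11,R13}

Answer: A: 46
B: 29
C: 38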